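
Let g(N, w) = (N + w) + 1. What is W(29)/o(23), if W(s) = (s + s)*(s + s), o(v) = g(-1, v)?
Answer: 3364/23 ≈ 146.26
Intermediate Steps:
g(N, w) = 1 + N + w
o(v) = v (o(v) = 1 - 1 + v = v)
W(s) = 4*s² (W(s) = (2*s)*(2*s) = 4*s²)
W(29)/o(23) = (4*29²)/23 = (4*841)*(1/23) = 3364*(1/23) = 3364/23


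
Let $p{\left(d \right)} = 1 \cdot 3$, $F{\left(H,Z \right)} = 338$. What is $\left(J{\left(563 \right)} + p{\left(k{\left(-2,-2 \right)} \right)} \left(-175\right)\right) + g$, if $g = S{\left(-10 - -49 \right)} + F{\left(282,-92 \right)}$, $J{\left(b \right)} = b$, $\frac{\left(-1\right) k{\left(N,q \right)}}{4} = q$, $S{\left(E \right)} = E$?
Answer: $415$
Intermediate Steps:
$k{\left(N,q \right)} = - 4 q$
$g = 377$ ($g = \left(-10 - -49\right) + 338 = \left(-10 + 49\right) + 338 = 39 + 338 = 377$)
$p{\left(d \right)} = 3$
$\left(J{\left(563 \right)} + p{\left(k{\left(-2,-2 \right)} \right)} \left(-175\right)\right) + g = \left(563 + 3 \left(-175\right)\right) + 377 = \left(563 - 525\right) + 377 = 38 + 377 = 415$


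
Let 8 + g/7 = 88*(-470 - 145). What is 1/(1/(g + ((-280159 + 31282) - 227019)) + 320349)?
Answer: 854792/273831762407 ≈ 3.1216e-6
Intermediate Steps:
g = -378896 (g = -56 + 7*(88*(-470 - 145)) = -56 + 7*(88*(-615)) = -56 + 7*(-54120) = -56 - 378840 = -378896)
1/(1/(g + ((-280159 + 31282) - 227019)) + 320349) = 1/(1/(-378896 + ((-280159 + 31282) - 227019)) + 320349) = 1/(1/(-378896 + (-248877 - 227019)) + 320349) = 1/(1/(-378896 - 475896) + 320349) = 1/(1/(-854792) + 320349) = 1/(-1/854792 + 320349) = 1/(273831762407/854792) = 854792/273831762407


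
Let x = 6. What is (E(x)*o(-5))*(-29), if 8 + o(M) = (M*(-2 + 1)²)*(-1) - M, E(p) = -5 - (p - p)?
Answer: 290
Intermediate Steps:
E(p) = -5 (E(p) = -5 - 1*0 = -5 + 0 = -5)
o(M) = -8 - 2*M (o(M) = -8 + ((M*(-2 + 1)²)*(-1) - M) = -8 + ((M*(-1)²)*(-1) - M) = -8 + ((M*1)*(-1) - M) = -8 + (M*(-1) - M) = -8 + (-M - M) = -8 - 2*M)
(E(x)*o(-5))*(-29) = -5*(-8 - 2*(-5))*(-29) = -5*(-8 + 10)*(-29) = -5*2*(-29) = -10*(-29) = 290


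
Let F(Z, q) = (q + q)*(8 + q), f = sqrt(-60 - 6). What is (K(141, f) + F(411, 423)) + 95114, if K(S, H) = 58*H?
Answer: 459740 + 58*I*sqrt(66) ≈ 4.5974e+5 + 471.19*I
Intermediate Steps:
f = I*sqrt(66) (f = sqrt(-66) = I*sqrt(66) ≈ 8.124*I)
F(Z, q) = 2*q*(8 + q) (F(Z, q) = (2*q)*(8 + q) = 2*q*(8 + q))
(K(141, f) + F(411, 423)) + 95114 = (58*(I*sqrt(66)) + 2*423*(8 + 423)) + 95114 = (58*I*sqrt(66) + 2*423*431) + 95114 = (58*I*sqrt(66) + 364626) + 95114 = (364626 + 58*I*sqrt(66)) + 95114 = 459740 + 58*I*sqrt(66)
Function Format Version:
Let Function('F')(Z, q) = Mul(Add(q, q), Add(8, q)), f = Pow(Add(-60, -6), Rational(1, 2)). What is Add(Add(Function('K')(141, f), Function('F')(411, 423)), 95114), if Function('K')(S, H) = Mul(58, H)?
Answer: Add(459740, Mul(58, I, Pow(66, Rational(1, 2)))) ≈ Add(4.5974e+5, Mul(471.19, I))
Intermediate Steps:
f = Mul(I, Pow(66, Rational(1, 2))) (f = Pow(-66, Rational(1, 2)) = Mul(I, Pow(66, Rational(1, 2))) ≈ Mul(8.1240, I))
Function('F')(Z, q) = Mul(2, q, Add(8, q)) (Function('F')(Z, q) = Mul(Mul(2, q), Add(8, q)) = Mul(2, q, Add(8, q)))
Add(Add(Function('K')(141, f), Function('F')(411, 423)), 95114) = Add(Add(Mul(58, Mul(I, Pow(66, Rational(1, 2)))), Mul(2, 423, Add(8, 423))), 95114) = Add(Add(Mul(58, I, Pow(66, Rational(1, 2))), Mul(2, 423, 431)), 95114) = Add(Add(Mul(58, I, Pow(66, Rational(1, 2))), 364626), 95114) = Add(Add(364626, Mul(58, I, Pow(66, Rational(1, 2)))), 95114) = Add(459740, Mul(58, I, Pow(66, Rational(1, 2))))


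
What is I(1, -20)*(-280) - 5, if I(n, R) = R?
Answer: 5595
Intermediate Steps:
I(1, -20)*(-280) - 5 = -20*(-280) - 5 = 5600 - 5 = 5595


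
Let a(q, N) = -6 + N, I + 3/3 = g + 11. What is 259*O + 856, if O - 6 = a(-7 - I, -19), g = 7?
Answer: -4065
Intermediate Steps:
I = 17 (I = -1 + (7 + 11) = -1 + 18 = 17)
O = -19 (O = 6 + (-6 - 19) = 6 - 25 = -19)
259*O + 856 = 259*(-19) + 856 = -4921 + 856 = -4065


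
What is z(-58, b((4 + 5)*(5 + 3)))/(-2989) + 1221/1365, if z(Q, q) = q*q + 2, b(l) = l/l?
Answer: 173594/194285 ≈ 0.89350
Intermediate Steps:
b(l) = 1
z(Q, q) = 2 + q² (z(Q, q) = q² + 2 = 2 + q²)
z(-58, b((4 + 5)*(5 + 3)))/(-2989) + 1221/1365 = (2 + 1²)/(-2989) + 1221/1365 = (2 + 1)*(-1/2989) + 1221*(1/1365) = 3*(-1/2989) + 407/455 = -3/2989 + 407/455 = 173594/194285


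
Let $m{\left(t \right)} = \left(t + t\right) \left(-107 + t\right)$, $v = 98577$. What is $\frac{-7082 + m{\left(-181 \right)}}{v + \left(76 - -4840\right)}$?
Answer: $\frac{97174}{103493} \approx 0.93894$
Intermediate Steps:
$m{\left(t \right)} = 2 t \left(-107 + t\right)$
$\frac{-7082 + m{\left(-181 \right)}}{v + \left(76 - -4840\right)} = \frac{-7082 + 2 \left(-181\right) \left(-107 - 181\right)}{98577 + \left(76 - -4840\right)} = \frac{-7082 + 2 \left(-181\right) \left(-288\right)}{98577 + \left(76 + 4840\right)} = \frac{-7082 + 104256}{98577 + 4916} = \frac{97174}{103493}$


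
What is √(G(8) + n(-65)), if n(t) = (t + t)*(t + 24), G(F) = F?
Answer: √5338 ≈ 73.062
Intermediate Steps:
n(t) = 2*t*(24 + t) (n(t) = (2*t)*(24 + t) = 2*t*(24 + t))
√(G(8) + n(-65)) = √(8 + 2*(-65)*(24 - 65)) = √(8 + 2*(-65)*(-41)) = √(8 + 5330) = √5338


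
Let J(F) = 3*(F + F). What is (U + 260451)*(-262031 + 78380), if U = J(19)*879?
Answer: -66235018707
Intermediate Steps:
J(F) = 6*F (J(F) = 3*(2*F) = 6*F)
U = 100206 (U = (6*19)*879 = 114*879 = 100206)
(U + 260451)*(-262031 + 78380) = (100206 + 260451)*(-262031 + 78380) = 360657*(-183651) = -66235018707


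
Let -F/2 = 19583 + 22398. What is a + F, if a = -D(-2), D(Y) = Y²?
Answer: -83966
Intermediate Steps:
F = -83962 (F = -2*(19583 + 22398) = -2*41981 = -83962)
a = -4 (a = -1*(-2)² = -1*4 = -4)
a + F = -4 - 83962 = -83966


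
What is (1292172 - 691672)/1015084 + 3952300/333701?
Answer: 1053075985925/84683636471 ≈ 12.435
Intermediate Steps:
(1292172 - 691672)/1015084 + 3952300/333701 = 600500*(1/1015084) + 3952300*(1/333701) = 150125/253771 + 3952300/333701 = 1053075985925/84683636471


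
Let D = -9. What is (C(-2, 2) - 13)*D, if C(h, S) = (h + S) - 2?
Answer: 135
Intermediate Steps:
C(h, S) = -2 + S + h (C(h, S) = (S + h) - 2 = -2 + S + h)
(C(-2, 2) - 13)*D = ((-2 + 2 - 2) - 13)*(-9) = (-2 - 13)*(-9) = -15*(-9) = 135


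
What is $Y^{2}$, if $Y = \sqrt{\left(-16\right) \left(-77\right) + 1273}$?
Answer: $2505$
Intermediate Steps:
$Y = \sqrt{2505}$ ($Y = \sqrt{1232 + 1273} = \sqrt{2505} \approx 50.05$)
$Y^{2} = \left(\sqrt{2505}\right)^{2} = 2505$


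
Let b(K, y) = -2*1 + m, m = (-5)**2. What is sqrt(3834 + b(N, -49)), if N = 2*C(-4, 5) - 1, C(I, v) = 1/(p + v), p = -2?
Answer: sqrt(3857) ≈ 62.105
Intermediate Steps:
C(I, v) = 1/(-2 + v)
m = 25
N = -1/3 (N = 2/(-2 + 5) - 1 = 2/3 - 1 = -1/3 ≈ -0.33333)
b(K, y) = 23 (b(K, y) = -2*1 + 25 = -2 + 25 = 23)
sqrt(3834 + b(N, -49)) = sqrt(3834 + 23) = sqrt(3857)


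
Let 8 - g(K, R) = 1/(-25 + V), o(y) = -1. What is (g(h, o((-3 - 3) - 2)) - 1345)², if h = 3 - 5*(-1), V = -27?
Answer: 4833447529/2704 ≈ 1.7875e+6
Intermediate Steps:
h = 8 (h = 3 + 5 = 8)
g(K, R) = 417/52 (g(K, R) = 8 - 1/(-25 - 27) = 8 - 1/(-52) = 8 - 1*(-1/52) = 8 + 1/52 = 417/52)
(g(h, o((-3 - 3) - 2)) - 1345)² = (417/52 - 1345)² = (-69523/52)² = 4833447529/2704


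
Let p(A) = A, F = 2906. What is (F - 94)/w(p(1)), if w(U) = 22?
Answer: 1406/11 ≈ 127.82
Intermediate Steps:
(F - 94)/w(p(1)) = (2906 - 94)/22 = 2812*(1/22) = 1406/11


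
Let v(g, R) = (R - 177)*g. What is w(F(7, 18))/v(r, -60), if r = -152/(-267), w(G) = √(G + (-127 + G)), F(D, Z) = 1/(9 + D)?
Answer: -89*I*√2030/48032 ≈ -0.083485*I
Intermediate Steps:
w(G) = √(-127 + 2*G)
r = 152/267 (r = -152*(-1/267) = 152/267 ≈ 0.56929)
v(g, R) = g*(-177 + R) (v(g, R) = (-177 + R)*g = g*(-177 + R))
w(F(7, 18))/v(r, -60) = √(-127 + 2/(9 + 7))/((152*(-177 - 60)/267)) = √(-127 + 2/16)/(((152/267)*(-237))) = √(-127 + 2*(1/16))/(-12008/89) = √(-127 + ⅛)*(-89/12008) = √(-1015/8)*(-89/12008) = (I*√2030/4)*(-89/12008) = -89*I*√2030/48032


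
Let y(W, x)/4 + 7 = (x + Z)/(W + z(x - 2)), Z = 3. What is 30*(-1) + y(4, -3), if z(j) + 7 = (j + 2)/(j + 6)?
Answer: -58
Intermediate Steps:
z(j) = -7 + (2 + j)/(6 + j) (z(j) = -7 + (j + 2)/(j + 6) = -7 + (2 + j)/(6 + j))
y(W, x) = -28 + 4*(3 + x)/(W + 2*(-14 - 3*x)/(4 + x)) (y(W, x) = -28 + 4*((x + 3)/(W + 2*(-20 - 3*(x - 2))/(6 + (x - 2)))) = -28 + 4*((3 + x)/(W + 2*(-20 - 3*(-2 + x))/(6 + (-2 + x)))) = -28 + 4*((3 + x)/(W + 2*(-20 + (6 - 3*x))/(4 + x))) = -28 + 4*((3 + x)/(W + 2*(-14 - 3*x)/(4 + x))) = -28 + 4*(3 + x)/(W + 2*(-14 - 3*x)/(4 + x)))
30*(-1) + y(4, -3) = 30*(-1) + 4*(196 + 42*(-3) - (4 - 3)*(-3 - 1*(-3) + 7*4))/(-28 - 6*(-3) + 4*(4 - 3)) = -30 + 4*(196 - 126 - 1*1*(-3 + 3 + 28))/(-28 + 18 + 4*1) = -30 + 4*(196 - 126 - 1*1*28)/(-28 + 18 + 4) = -30 + 4*(196 - 126 - 28)/(-6) = -30 + 4*(-1/6)*42 = -30 - 28 = -58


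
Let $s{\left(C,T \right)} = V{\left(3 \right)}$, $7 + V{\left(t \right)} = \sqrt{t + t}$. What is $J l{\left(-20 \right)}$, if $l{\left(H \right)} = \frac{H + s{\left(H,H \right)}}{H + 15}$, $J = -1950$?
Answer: $-10530 + 390 \sqrt{6} \approx -9574.7$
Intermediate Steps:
$V{\left(t \right)} = -7 + \sqrt{2} \sqrt{t}$ ($V{\left(t \right)} = -7 + \sqrt{t + t} = -7 + \sqrt{2 t} = -7 + \sqrt{2} \sqrt{t}$)
$s{\left(C,T \right)} = -7 + \sqrt{6}$ ($s{\left(C,T \right)} = -7 + \sqrt{2} \sqrt{3} = -7 + \sqrt{6}$)
$l{\left(H \right)} = \frac{-7 + H + \sqrt{6}}{15 + H}$ ($l{\left(H \right)} = \frac{H - \left(7 - \sqrt{6}\right)}{H + 15} = \frac{-7 + H + \sqrt{6}}{15 + H}$)
$J l{\left(-20 \right)} = - 1950 \frac{-7 - 20 + \sqrt{6}}{15 - 20} = - 1950 \frac{-27 + \sqrt{6}}{-5} = - 1950 \left(- \frac{-27 + \sqrt{6}}{5}\right) = - 1950 \left(\frac{27}{5} - \frac{\sqrt{6}}{5}\right) = -10530 + 390 \sqrt{6}$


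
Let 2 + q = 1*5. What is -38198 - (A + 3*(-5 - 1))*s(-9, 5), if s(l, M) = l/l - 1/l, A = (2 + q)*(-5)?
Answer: -343352/9 ≈ -38150.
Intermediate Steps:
q = 3 (q = -2 + 1*5 = -2 + 5 = 3)
A = -25 (A = (2 + 3)*(-5) = 5*(-5) = -25)
s(l, M) = 1 - 1/l
-38198 - (A + 3*(-5 - 1))*s(-9, 5) = -38198 - (-25 + 3*(-5 - 1))*(-1 - 9)/(-9) = -38198 - (-25 + 3*(-6))*(-1/9*(-10)) = -38198 - (-25 - 18)*10/9 = -38198 - (-43)*10/9 = -38198 - 1*(-430/9) = -38198 + 430/9 = -343352/9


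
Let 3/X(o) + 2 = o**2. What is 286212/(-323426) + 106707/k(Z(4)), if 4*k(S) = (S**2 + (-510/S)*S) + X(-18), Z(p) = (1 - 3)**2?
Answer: -967320611526/1118386015 ≈ -864.93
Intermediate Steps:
X(o) = 3/(-2 + o**2)
Z(p) = 4 (Z(p) = (-2)**2 = 4)
k(S) = -164217/1288 + S**2/4 (k(S) = ((S**2 + (-510/S)*S) + 3/(-2 + (-18)**2))/4 = ((S**2 - 510) + 3/(-2 + 324))/4 = ((-510 + S**2) + 3/322)/4 = (-164217/322 + S**2)/4 = -164217/1288 + S**2/4)
286212/(-323426) + 106707/k(Z(4)) = 286212/(-323426) + 106707/(-164217/1288 + (1/4)*4**2) = 286212*(-1/323426) + 106707/(-164217/1288 + (1/4)*16) = -6222/7031 + 106707/(-164217/1288 + 4) = -6222/7031 + 106707/(-159065/1288) = -6222/7031 + 106707*(-1288/159065) = -6222/7031 - 137438616/159065 = -967320611526/1118386015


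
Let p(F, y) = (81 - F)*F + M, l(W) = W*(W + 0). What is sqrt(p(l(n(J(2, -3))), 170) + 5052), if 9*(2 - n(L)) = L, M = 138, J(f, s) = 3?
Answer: sqrt(437990)/9 ≈ 73.534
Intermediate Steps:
n(L) = 2 - L/9
l(W) = W**2 (l(W) = W*W = W**2)
p(F, y) = 138 + F*(81 - F) (p(F, y) = (81 - F)*F + 138 = F*(81 - F) + 138 = 138 + F*(81 - F))
sqrt(p(l(n(J(2, -3))), 170) + 5052) = sqrt((138 - ((2 - 1/9*3)**2)**2 + 81*(2 - 1/9*3)**2) + 5052) = sqrt((138 - ((2 - 1/3)**2)**2 + 81*(2 - 1/3)**2) + 5052) = sqrt((138 - ((5/3)**2)**2 + 81*(5/3)**2) + 5052) = sqrt((138 - (25/9)**2 + 81*(25/9)) + 5052) = sqrt((138 - 1*625/81 + 225) + 5052) = sqrt((138 - 625/81 + 225) + 5052) = sqrt(28778/81 + 5052) = sqrt(437990/81) = sqrt(437990)/9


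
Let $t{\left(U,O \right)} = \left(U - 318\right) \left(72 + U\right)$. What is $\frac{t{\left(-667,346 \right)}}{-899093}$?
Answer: $- \frac{586075}{899093} \approx -0.65185$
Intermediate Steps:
$t{\left(U,O \right)} = \left(-318 + U\right) \left(72 + U\right)$
$\frac{t{\left(-667,346 \right)}}{-899093} = \frac{-22896 + \left(-667\right)^{2} - -164082}{-899093} = \left(-22896 + 444889 + 164082\right) \left(- \frac{1}{899093}\right) = 586075 \left(- \frac{1}{899093}\right) = - \frac{586075}{899093}$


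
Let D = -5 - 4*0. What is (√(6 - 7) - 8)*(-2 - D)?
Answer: -24 + 3*I ≈ -24.0 + 3.0*I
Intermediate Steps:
D = -5 (D = -5 + 0 = -5)
(√(6 - 7) - 8)*(-2 - D) = (√(6 - 7) - 8)*(-2 - 1*(-5)) = (√(-1) - 8)*(-2 + 5) = (I - 8)*3 = (-8 + I)*3 = -24 + 3*I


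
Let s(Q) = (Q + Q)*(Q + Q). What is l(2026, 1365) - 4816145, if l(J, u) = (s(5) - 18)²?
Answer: -4809421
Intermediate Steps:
s(Q) = 4*Q² (s(Q) = (2*Q)*(2*Q) = 4*Q²)
l(J, u) = 6724 (l(J, u) = (4*5² - 18)² = (4*25 - 18)² = (100 - 18)² = 82² = 6724)
l(2026, 1365) - 4816145 = 6724 - 4816145 = -4809421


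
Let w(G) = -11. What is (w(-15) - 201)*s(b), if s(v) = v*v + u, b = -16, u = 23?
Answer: -59148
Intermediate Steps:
s(v) = 23 + v² (s(v) = v*v + 23 = v² + 23 = 23 + v²)
(w(-15) - 201)*s(b) = (-11 - 201)*(23 + (-16)²) = -212*(23 + 256) = -212*279 = -59148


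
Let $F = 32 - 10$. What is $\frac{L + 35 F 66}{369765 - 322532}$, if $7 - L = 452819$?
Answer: $- \frac{401992}{47233} \approx -8.5108$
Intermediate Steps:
$F = 22$
$L = -452812$ ($L = 7 - 452819 = -452812$)
$\frac{L + 35 F 66}{369765 - 322532} = \frac{-452812 + 35 \cdot 22 \cdot 66}{369765 - 322532} = \frac{-452812 + 770 \cdot 66}{47233} = \left(-452812 + 50820\right) \frac{1}{47233} = \left(-401992\right) \frac{1}{47233} = - \frac{401992}{47233}$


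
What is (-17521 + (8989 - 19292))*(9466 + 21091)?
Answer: -850217968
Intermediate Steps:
(-17521 + (8989 - 19292))*(9466 + 21091) = (-17521 - 10303)*30557 = -27824*30557 = -850217968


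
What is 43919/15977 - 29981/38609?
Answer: 1216662234/616855993 ≈ 1.9724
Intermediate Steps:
43919/15977 - 29981/38609 = 1216662234/616855993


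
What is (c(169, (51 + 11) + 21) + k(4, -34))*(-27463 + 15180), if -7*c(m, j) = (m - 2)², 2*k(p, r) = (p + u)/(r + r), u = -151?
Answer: 46575600625/952 ≈ 4.8924e+7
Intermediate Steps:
k(p, r) = (-151 + p)/(4*r) (k(p, r) = ((p - 151)/(r + r))/2 = ((-151 + p)/((2*r)))/2 = ((-151 + p)*(1/(2*r)))/2 = ((-151 + p)/(2*r))/2 = (-151 + p)/(4*r))
c(m, j) = -(-2 + m)²/7 (c(m, j) = -(m - 2)²/7 = -(-2 + m)²/7)
(c(169, (51 + 11) + 21) + k(4, -34))*(-27463 + 15180) = (-(-2 + 169)²/7 + (¼)*(-151 + 4)/(-34))*(-27463 + 15180) = (-⅐*167² + (¼)*(-1/34)*(-147))*(-12283) = (-⅐*27889 + 147/136)*(-12283) = (-27889/7 + 147/136)*(-12283) = -3791875/952*(-12283) = 46575600625/952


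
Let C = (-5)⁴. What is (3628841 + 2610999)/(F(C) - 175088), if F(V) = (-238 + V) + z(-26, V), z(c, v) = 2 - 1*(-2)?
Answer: -6239840/174697 ≈ -35.718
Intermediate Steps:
z(c, v) = 4 (z(c, v) = 2 + 2 = 4)
C = 625
F(V) = -234 + V (F(V) = (-238 + V) + 4 = -234 + V)
(3628841 + 2610999)/(F(C) - 175088) = (3628841 + 2610999)/((-234 + 625) - 175088) = 6239840/(391 - 175088) = 6239840/(-174697) = 6239840*(-1/174697) = -6239840/174697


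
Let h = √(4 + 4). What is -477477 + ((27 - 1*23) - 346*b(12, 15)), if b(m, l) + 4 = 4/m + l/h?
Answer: -1428613/3 - 2595*√2/2 ≈ -4.7804e+5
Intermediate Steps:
h = 2*√2 (h = √8 = 2*√2 ≈ 2.8284)
b(m, l) = -4 + 4/m + l*√2/4 (b(m, l) = -4 + (4/m + l/((2*√2))) = -4 + (4/m + l*(√2/4)) = -4 + (4/m + l*√2/4) = -4 + 4/m + l*√2/4)
-477477 + ((27 - 1*23) - 346*b(12, 15)) = -477477 + ((27 - 1*23) - 346*(-4 + 4/12 + (¼)*15*√2)) = -477477 + ((27 - 23) - 346*(-4 + 4*(1/12) + 15*√2/4)) = -477477 + (4 - 346*(-4 + ⅓ + 15*√2/4)) = -477477 + (4 - 346*(-11/3 + 15*√2/4)) = -477477 + (4 + (3806/3 - 2595*√2/2)) = -477477 + (3818/3 - 2595*√2/2) = -1428613/3 - 2595*√2/2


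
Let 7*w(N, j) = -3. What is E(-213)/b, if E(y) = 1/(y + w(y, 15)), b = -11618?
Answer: 7/17357292 ≈ 4.0329e-7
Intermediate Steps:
w(N, j) = -3/7 (w(N, j) = (⅐)*(-3) = -3/7)
E(y) = 1/(-3/7 + y) (E(y) = 1/(y - 3/7) = 1/(-3/7 + y))
E(-213)/b = (7/(-3 + 7*(-213)))/(-11618) = (7/(-3 - 1491))*(-1/11618) = (7/(-1494))*(-1/11618) = (7*(-1/1494))*(-1/11618) = -7/1494*(-1/11618) = 7/17357292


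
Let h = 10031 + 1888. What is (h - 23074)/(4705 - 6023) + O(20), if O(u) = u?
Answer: 37515/1318 ≈ 28.464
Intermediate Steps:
h = 11919
(h - 23074)/(4705 - 6023) + O(20) = (11919 - 23074)/(4705 - 6023) + 20 = -11155/(-1318) + 20 = -11155*(-1/1318) + 20 = 11155/1318 + 20 = 37515/1318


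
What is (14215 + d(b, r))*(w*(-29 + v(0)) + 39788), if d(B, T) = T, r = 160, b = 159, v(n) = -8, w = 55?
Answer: 542699375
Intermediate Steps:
(14215 + d(b, r))*(w*(-29 + v(0)) + 39788) = (14215 + 160)*(55*(-29 - 8) + 39788) = 14375*(55*(-37) + 39788) = 14375*(-2035 + 39788) = 14375*37753 = 542699375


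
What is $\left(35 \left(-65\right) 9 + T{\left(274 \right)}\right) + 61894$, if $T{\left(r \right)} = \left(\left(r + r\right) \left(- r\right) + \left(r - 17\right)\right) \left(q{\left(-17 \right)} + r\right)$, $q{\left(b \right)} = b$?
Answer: $-38481596$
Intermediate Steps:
$T{\left(r \right)} = \left(-17 + r\right) \left(-17 + r - 2 r^{2}\right)$ ($T{\left(r \right)} = \left(\left(r + r\right) \left(- r\right) + \left(r - 17\right)\right) \left(-17 + r\right) = \left(2 r \left(- r\right) + \left(-17 + r\right)\right) \left(-17 + r\right) = \left(- 2 r^{2} + \left(-17 + r\right)\right) \left(-17 + r\right) = \left(-17 + r - 2 r^{2}\right) \left(-17 + r\right) = \left(-17 + r\right) \left(-17 + r - 2 r^{2}\right)$)
$\left(35 \left(-65\right) 9 + T{\left(274 \right)}\right) + 61894 = \left(35 \left(-65\right) 9 + \left(289 - 9316 - 2 \cdot 274^{3} + 35 \cdot 274^{2}\right)\right) + 61894 = \left(\left(-2275\right) 9 + \left(289 - 9316 - 41141648 + 35 \cdot 75076\right)\right) + 61894 = \left(-20475 + \left(289 - 9316 - 41141648 + 2627660\right)\right) + 61894 = \left(-20475 - 38523015\right) + 61894 = -38543490 + 61894 = -38481596$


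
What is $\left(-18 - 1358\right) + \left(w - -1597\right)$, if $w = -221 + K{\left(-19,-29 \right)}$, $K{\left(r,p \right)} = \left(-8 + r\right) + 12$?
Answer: $-15$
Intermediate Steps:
$K{\left(r,p \right)} = 4 + r$
$w = -236$ ($w = -221 + \left(4 - 19\right) = -221 - 15 = -236$)
$\left(-18 - 1358\right) + \left(w - -1597\right) = \left(-18 - 1358\right) - -1361 = \left(-18 - 1358\right) + \left(-236 + 1597\right) = -1376 + 1361 = -15$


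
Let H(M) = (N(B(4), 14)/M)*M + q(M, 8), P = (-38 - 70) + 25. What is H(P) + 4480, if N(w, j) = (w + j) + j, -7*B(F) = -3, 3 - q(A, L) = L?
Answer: 31524/7 ≈ 4503.4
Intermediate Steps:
q(A, L) = 3 - L
B(F) = 3/7 (B(F) = -1/7*(-3) = 3/7)
N(w, j) = w + 2*j (N(w, j) = (j + w) + j = w + 2*j)
P = -83 (P = -108 + 25 = -83)
H(M) = 164/7 (H(M) = ((3/7 + 2*14)/M)*M + (3 - 1*8) = ((3/7 + 28)/M)*M + (3 - 8) = (199/(7*M))*M - 5 = 199/7 - 5 = 164/7)
H(P) + 4480 = 164/7 + 4480 = 31524/7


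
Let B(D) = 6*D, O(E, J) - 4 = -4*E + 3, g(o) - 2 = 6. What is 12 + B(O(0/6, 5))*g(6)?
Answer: 348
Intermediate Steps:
g(o) = 8 (g(o) = 2 + 6 = 8)
O(E, J) = 7 - 4*E (O(E, J) = 4 + (-4*E + 3) = 4 + (3 - 4*E) = 7 - 4*E)
12 + B(O(0/6, 5))*g(6) = 12 + (6*(7 - 0/6))*8 = 12 + (6*(7 - 4*0))*8 = 12 + (6*(7 + 0))*8 = 12 + (6*7)*8 = 12 + 42*8 = 12 + 336 = 348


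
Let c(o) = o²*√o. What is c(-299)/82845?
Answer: 89401*I*√299/82845 ≈ 18.66*I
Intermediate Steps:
c(o) = o^(5/2)
c(-299)/82845 = (-299)^(5/2)/82845 = (89401*I*√299)*(1/82845) = 89401*I*√299/82845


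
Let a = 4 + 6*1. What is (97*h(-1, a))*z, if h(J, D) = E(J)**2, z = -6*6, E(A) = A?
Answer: -3492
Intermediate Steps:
a = 10 (a = 4 + 6 = 10)
z = -36
h(J, D) = J**2
(97*h(-1, a))*z = (97*(-1)**2)*(-36) = (97*1)*(-36) = 97*(-36) = -3492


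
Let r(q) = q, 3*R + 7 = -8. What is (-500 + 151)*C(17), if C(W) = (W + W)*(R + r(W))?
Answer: -142392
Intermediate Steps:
R = -5 (R = -7/3 + (1/3)*(-8) = -7/3 - 8/3 = -5)
C(W) = 2*W*(-5 + W) (C(W) = (W + W)*(-5 + W) = (2*W)*(-5 + W) = 2*W*(-5 + W))
(-500 + 151)*C(17) = (-500 + 151)*(2*17*(-5 + 17)) = -698*17*12 = -349*408 = -142392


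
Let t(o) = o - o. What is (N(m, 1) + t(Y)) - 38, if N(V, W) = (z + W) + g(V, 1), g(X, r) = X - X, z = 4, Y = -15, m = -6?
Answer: -33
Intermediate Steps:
g(X, r) = 0
t(o) = 0
N(V, W) = 4 + W (N(V, W) = (4 + W) + 0 = 4 + W)
(N(m, 1) + t(Y)) - 38 = ((4 + 1) + 0) - 38 = (5 + 0) - 38 = 5 - 38 = -33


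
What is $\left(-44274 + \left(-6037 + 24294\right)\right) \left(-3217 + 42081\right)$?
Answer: $-1011124688$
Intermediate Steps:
$\left(-44274 + \left(-6037 + 24294\right)\right) \left(-3217 + 42081\right) = \left(-44274 + 18257\right) 38864 = \left(-26017\right) 38864 = -1011124688$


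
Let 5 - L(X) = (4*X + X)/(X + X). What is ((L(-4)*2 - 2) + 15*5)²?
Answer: 6084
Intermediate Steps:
L(X) = 5/2 (L(X) = 5 - (4*X + X)/(X + X) = 5 - 5*X/(2*X) = 5 - 5*X*1/(2*X) = 5 - 1*5/2 = 5 - 5/2 = 5/2)
((L(-4)*2 - 2) + 15*5)² = (((5/2)*2 - 2) + 15*5)² = ((5 - 2) + 75)² = (3 + 75)² = 78² = 6084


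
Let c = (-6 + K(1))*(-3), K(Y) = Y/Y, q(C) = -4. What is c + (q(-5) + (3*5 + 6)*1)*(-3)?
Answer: -36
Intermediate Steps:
K(Y) = 1
c = 15 (c = (-6 + 1)*(-3) = -5*(-3) = 15)
c + (q(-5) + (3*5 + 6)*1)*(-3) = 15 + (-4 + (3*5 + 6)*1)*(-3) = 15 + (-4 + (15 + 6)*1)*(-3) = 15 + (-4 + 21*1)*(-3) = 15 + (-4 + 21)*(-3) = 15 + 17*(-3) = 15 - 51 = -36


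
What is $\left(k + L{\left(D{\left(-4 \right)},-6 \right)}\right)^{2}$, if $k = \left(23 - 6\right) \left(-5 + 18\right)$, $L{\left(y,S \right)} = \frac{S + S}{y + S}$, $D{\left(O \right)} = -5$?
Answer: $\frac{5968249}{121} \approx 49324.0$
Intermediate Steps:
$L{\left(y,S \right)} = \frac{2 S}{S + y}$
$k = 221$ ($k = 17 \cdot 13 = 221$)
$\left(k + L{\left(D{\left(-4 \right)},-6 \right)}\right)^{2} = \left(221 + 2 \left(-6\right) \frac{1}{-6 - 5}\right)^{2} = \left(221 + 2 \left(-6\right) \frac{1}{-11}\right)^{2} = \left(221 + 2 \left(-6\right) \left(- \frac{1}{11}\right)\right)^{2} = \left(221 + \frac{12}{11}\right)^{2} = \left(\frac{2443}{11}\right)^{2} = \frac{5968249}{121}$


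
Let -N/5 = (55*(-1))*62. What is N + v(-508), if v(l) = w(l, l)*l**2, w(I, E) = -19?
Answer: -4886166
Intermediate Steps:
v(l) = -19*l**2
N = 17050 (N = -5*55*(-1)*62 = -(-275)*62 = -5*(-3410) = 17050)
N + v(-508) = 17050 - 19*(-508)**2 = 17050 - 19*258064 = 17050 - 4903216 = -4886166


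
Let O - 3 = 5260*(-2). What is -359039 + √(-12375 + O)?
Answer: -359039 + 2*I*√5723 ≈ -3.5904e+5 + 151.3*I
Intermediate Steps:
O = -10517 (O = 3 + 5260*(-2) = 3 - 10520 = -10517)
-359039 + √(-12375 + O) = -359039 + √(-12375 - 10517) = -359039 + √(-22892) = -359039 + 2*I*√5723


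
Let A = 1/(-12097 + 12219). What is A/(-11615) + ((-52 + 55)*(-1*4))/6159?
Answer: -5670173/2909162590 ≈ -0.0019491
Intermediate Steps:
A = 1/122 ≈ 0.0081967
A/(-11615) + ((-52 + 55)*(-1*4))/6159 = (1/122)/(-11615) + ((-52 + 55)*(-1*4))/6159 = (1/122)*(-1/11615) + (3*(-4))*(1/6159) = -1/1417030 - 12*1/6159 = -1/1417030 - 4/2053 = -5670173/2909162590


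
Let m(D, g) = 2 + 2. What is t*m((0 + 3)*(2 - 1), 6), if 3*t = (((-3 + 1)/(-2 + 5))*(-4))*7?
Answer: 224/9 ≈ 24.889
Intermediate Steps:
m(D, g) = 4
t = 56/9 (t = ((((-3 + 1)/(-2 + 5))*(-4))*7)/3 = ((-2/3*(-4))*7)/3 = ((-2*⅓*(-4))*7)/3 = (-⅔*(-4)*7)/3 = ((8/3)*7)/3 = (⅓)*(56/3) = 56/9 ≈ 6.2222)
t*m((0 + 3)*(2 - 1), 6) = (56/9)*4 = 224/9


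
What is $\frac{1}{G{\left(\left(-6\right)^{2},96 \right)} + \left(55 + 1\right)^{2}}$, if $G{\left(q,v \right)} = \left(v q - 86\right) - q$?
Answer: $\frac{1}{6470} \approx 0.00015456$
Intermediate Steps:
$G{\left(q,v \right)} = -86 - q + q v$ ($G{\left(q,v \right)} = \left(q v - 86\right) - q = \left(-86 + q v\right) - q = -86 - q + q v$)
$\frac{1}{G{\left(\left(-6\right)^{2},96 \right)} + \left(55 + 1\right)^{2}} = \frac{1}{\left(-86 - \left(-6\right)^{2} + \left(-6\right)^{2} \cdot 96\right) + \left(55 + 1\right)^{2}} = \frac{1}{\left(-86 - 36 + 36 \cdot 96\right) + 56^{2}} = \frac{1}{\left(-86 - 36 + 3456\right) + 3136} = \frac{1}{3334 + 3136} = \frac{1}{6470}$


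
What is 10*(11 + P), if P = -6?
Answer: 50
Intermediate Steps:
10*(11 + P) = 10*(11 - 6) = 10*5 = 50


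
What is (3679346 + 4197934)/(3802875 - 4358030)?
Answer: -1575456/111031 ≈ -14.189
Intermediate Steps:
(3679346 + 4197934)/(3802875 - 4358030) = 7877280/(-555155) = 7877280*(-1/555155) = -1575456/111031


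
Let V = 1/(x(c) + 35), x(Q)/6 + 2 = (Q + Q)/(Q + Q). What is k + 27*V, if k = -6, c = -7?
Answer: -147/29 ≈ -5.0690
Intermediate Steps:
x(Q) = -6 (x(Q) = -12 + 6*((Q + Q)/(Q + Q)) = -12 + 6*((2*Q)/((2*Q))) = -12 + 6*((2*Q)*(1/(2*Q))) = -12 + 6*1 = -12 + 6 = -6)
V = 1/29 (V = 1/(-6 + 35) = 1/29 ≈ 0.034483)
k + 27*V = -6 + 27*(1/29) = -6 + 27/29 = -147/29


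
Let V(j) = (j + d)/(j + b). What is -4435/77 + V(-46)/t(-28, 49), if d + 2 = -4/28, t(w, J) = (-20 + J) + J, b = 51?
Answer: -1733357/30030 ≈ -57.721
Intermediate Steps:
t(w, J) = -20 + 2*J
d = -15/7 (d = -2 - 4/28 = -2 - 4*1/28 = -2 - 1/7 = -15/7 ≈ -2.1429)
V(j) = (-15/7 + j)/(51 + j) (V(j) = (j - 15/7)/(j + 51) = (-15/7 + j)/(51 + j))
-4435/77 + V(-46)/t(-28, 49) = -4435/77 + ((-15/7 - 46)/(51 - 46))/(-20 + 2*49) = -4435*1/77 + (-337/7/5)/(-20 + 98) = -4435/77 + ((1/5)*(-337/7))/78 = -4435/77 - 337/35*1/78 = -4435/77 - 337/2730 = -1733357/30030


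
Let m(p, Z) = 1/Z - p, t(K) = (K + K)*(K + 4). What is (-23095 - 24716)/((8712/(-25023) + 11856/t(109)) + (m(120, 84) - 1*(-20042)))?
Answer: -412600904828028/171924767646473 ≈ -2.3999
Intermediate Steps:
t(K) = 2*K*(4 + K) (t(K) = (2*K)*(4 + K) = 2*K*(4 + K))
(-23095 - 24716)/((8712/(-25023) + 11856/t(109)) + (m(120, 84) - 1*(-20042))) = (-23095 - 24716)/((8712/(-25023) + 11856/((2*109*(4 + 109)))) + ((1/84 - 1*120) - 1*(-20042))) = -47811/((8712*(-1/25023) + 11856/((2*109*113))) + ((1/84 - 120) + 20042)) = -47811/((-2904/8341 + 11856/24634) + (-10079/84 + 20042)) = -47811/((-2904/8341 + 11856*(1/24634)) + 1673449/84) = -47811/((-2904/8341 + 5928/12317) + 1673449/84) = -47811/(13676880/102736097 + 1673449/84) = -47811/171924767646473/8629832148 = -47811*8629832148/171924767646473 = -412600904828028/171924767646473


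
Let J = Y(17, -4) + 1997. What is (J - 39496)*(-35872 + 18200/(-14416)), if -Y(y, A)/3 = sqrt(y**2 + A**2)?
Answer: 2424071068881/1802 + 193930857*sqrt(305)/1802 ≈ 1.3471e+9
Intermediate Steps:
Y(y, A) = -3*sqrt(A**2 + y**2) (Y(y, A) = -3*sqrt(y**2 + A**2) = -3*sqrt(A**2 + y**2))
J = 1997 - 3*sqrt(305) (J = -3*sqrt((-4)**2 + 17**2) + 1997 = -3*sqrt(16 + 289) + 1997 = -3*sqrt(305) + 1997 = 1997 - 3*sqrt(305) ≈ 1944.6)
(J - 39496)*(-35872 + 18200/(-14416)) = ((1997 - 3*sqrt(305)) - 39496)*(-35872 + 18200/(-14416)) = (-37499 - 3*sqrt(305))*(-35872 + 18200*(-1/14416)) = (-37499 - 3*sqrt(305))*(-35872 - 2275/1802) = (-37499 - 3*sqrt(305))*(-64643619/1802) = 2424071068881/1802 + 193930857*sqrt(305)/1802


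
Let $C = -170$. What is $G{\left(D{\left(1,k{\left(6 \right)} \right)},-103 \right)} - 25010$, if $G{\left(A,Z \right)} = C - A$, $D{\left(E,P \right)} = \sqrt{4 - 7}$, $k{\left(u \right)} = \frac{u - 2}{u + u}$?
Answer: $-25180 - i \sqrt{3} \approx -25180.0 - 1.732 i$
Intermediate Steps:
$k{\left(u \right)} = \frac{-2 + u}{2 u}$
$D{\left(E,P \right)} = i \sqrt{3}$ ($D{\left(E,P \right)} = \sqrt{-3} = i \sqrt{3}$)
$G{\left(A,Z \right)} = -170 - A$
$G{\left(D{\left(1,k{\left(6 \right)} \right)},-103 \right)} - 25010 = \left(-170 - i \sqrt{3}\right) - 25010 = -25180 - i \sqrt{3}$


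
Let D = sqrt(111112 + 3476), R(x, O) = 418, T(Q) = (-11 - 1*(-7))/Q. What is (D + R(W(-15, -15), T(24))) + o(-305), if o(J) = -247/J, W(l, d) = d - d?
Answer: 127737/305 + 6*sqrt(3183) ≈ 757.32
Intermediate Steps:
W(l, d) = 0
T(Q) = -4/Q (T(Q) = (-11 + 7)/Q = -4/Q)
D = 6*sqrt(3183) (D = sqrt(114588) = 6*sqrt(3183) ≈ 338.51)
(D + R(W(-15, -15), T(24))) + o(-305) = (6*sqrt(3183) + 418) - 247/(-305) = (418 + 6*sqrt(3183)) - 247*(-1/305) = (418 + 6*sqrt(3183)) + 247/305 = 127737/305 + 6*sqrt(3183)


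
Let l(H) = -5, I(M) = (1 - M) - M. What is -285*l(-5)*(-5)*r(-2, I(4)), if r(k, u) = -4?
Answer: 28500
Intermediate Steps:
I(M) = 1 - 2*M
-285*l(-5)*(-5)*r(-2, I(4)) = -285*(-5*(-5))*(-4) = -7125*(-4) = -285*(-100) = 28500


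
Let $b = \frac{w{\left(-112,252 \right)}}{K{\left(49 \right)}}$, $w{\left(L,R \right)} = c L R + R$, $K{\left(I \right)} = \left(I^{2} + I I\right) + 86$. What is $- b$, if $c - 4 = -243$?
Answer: $- \frac{1686447}{1222} \approx -1380.1$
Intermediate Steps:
$c = -239$ ($c = 4 - 243 = -239$)
$K{\left(I \right)} = 86 + 2 I^{2}$ ($K{\left(I \right)} = \left(I^{2} + I^{2}\right) + 86 = 2 I^{2} + 86 = 86 + 2 I^{2}$)
$w{\left(L,R \right)} = R - 239 L R$ ($w{\left(L,R \right)} = - 239 L R + R = R - 239 L R$)
$b = \frac{1686447}{1222}$ ($b = \frac{252 \left(1 - -26768\right)}{86 + 2 \cdot 49^{2}} = \frac{252 \left(1 + 26768\right)}{86 + 2 \cdot 2401} = \frac{252 \cdot 26769}{86 + 4802} = \frac{6745788}{4888} = 6745788 \cdot \frac{1}{4888} = \frac{1686447}{1222} \approx 1380.1$)
$- b = \left(-1\right) \frac{1686447}{1222} = - \frac{1686447}{1222}$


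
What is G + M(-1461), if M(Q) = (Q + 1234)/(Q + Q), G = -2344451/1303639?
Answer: -6554559769/3809233158 ≈ -1.7207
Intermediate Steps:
G = -2344451/1303639 (G = -2344451*1/1303639 = -2344451/1303639 ≈ -1.7984)
M(Q) = (1234 + Q)/(2*Q) (M(Q) = (1234 + Q)/((2*Q)) = (1234 + Q)*(1/(2*Q)) = (1234 + Q)/(2*Q))
G + M(-1461) = -2344451/1303639 + (½)*(1234 - 1461)/(-1461) = -2344451/1303639 + (½)*(-1/1461)*(-227) = -2344451/1303639 + 227/2922 = -6554559769/3809233158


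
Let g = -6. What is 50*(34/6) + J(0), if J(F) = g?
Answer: 832/3 ≈ 277.33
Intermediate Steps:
J(F) = -6
50*(34/6) + J(0) = 50*(34/6) - 6 = 50*(34*(⅙)) - 6 = 50*(17/3) - 6 = 850/3 - 6 = 832/3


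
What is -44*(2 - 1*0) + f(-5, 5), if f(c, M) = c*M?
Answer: -113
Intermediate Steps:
f(c, M) = M*c
-44*(2 - 1*0) + f(-5, 5) = -44*(2 - 1*0) + 5*(-5) = -44*(2 + 0) - 25 = -44*2 - 25 = -88 - 25 = -113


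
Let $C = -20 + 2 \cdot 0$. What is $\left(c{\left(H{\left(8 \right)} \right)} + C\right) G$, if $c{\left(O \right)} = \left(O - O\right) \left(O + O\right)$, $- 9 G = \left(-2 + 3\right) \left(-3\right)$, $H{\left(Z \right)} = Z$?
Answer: $- \frac{20}{3} \approx -6.6667$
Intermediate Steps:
$C = -20$ ($C = -20 + 0 = -20$)
$G = \frac{1}{3}$ ($G = - \frac{\left(-2 + 3\right) \left(-3\right)}{9} = - \frac{1 \left(-3\right)}{9} = \left(- \frac{1}{9}\right) \left(-3\right) = \frac{1}{3} \approx 0.33333$)
$c{\left(O \right)} = 0$ ($c{\left(O \right)} = 0 \cdot 2 O = 0$)
$\left(c{\left(H{\left(8 \right)} \right)} + C\right) G = \left(0 - 20\right) \frac{1}{3} = \left(-20\right) \frac{1}{3} = - \frac{20}{3}$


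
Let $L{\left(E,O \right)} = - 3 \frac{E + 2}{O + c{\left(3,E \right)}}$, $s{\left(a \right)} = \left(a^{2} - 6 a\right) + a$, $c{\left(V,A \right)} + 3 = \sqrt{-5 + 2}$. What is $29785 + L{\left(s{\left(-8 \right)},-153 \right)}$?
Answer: $\frac{241662241}{8113} + \frac{106 i \sqrt{3}}{8113} \approx 29787.0 + 0.02263 i$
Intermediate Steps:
$c{\left(V,A \right)} = -3 + i \sqrt{3}$ ($c{\left(V,A \right)} = -3 + \sqrt{-5 + 2} = -3 + \sqrt{-3} = -3 + i \sqrt{3}$)
$s{\left(a \right)} = a^{2} - 5 a$
$L{\left(E,O \right)} = - \frac{3 \left(2 + E\right)}{-3 + O + i \sqrt{3}}$ ($L{\left(E,O \right)} = - 3 \frac{E + 2}{O - \left(3 - i \sqrt{3}\right)} = - 3 \frac{2 + E}{-3 + O + i \sqrt{3}} = - \frac{3 \left(2 + E\right)}{-3 + O + i \sqrt{3}}$)
$29785 + L{\left(s{\left(-8 \right)},-153 \right)} = 29785 + \frac{3 \left(-2 - - 8 \left(-5 - 8\right)\right)}{-3 - 153 + i \sqrt{3}} = 29785 + \frac{3 \left(-2 - \left(-8\right) \left(-13\right)\right)}{-156 + i \sqrt{3}} = 29785 + \frac{3 \left(-2 - 104\right)}{-156 + i \sqrt{3}} = 29785 + 3 \frac{1}{-156 + i \sqrt{3}} \left(-106\right) = 29785 - \frac{318}{-156 + i \sqrt{3}}$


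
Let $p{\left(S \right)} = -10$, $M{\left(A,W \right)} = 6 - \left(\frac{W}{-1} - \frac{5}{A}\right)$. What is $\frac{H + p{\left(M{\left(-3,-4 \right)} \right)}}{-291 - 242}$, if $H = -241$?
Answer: $\frac{251}{533} \approx 0.47092$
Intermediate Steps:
$M{\left(A,W \right)} = 6 + W + \frac{5}{A}$ ($M{\left(A,W \right)} = 6 - \left(W \left(-1\right) - \frac{5}{A}\right) = 6 - \left(- W - \frac{5}{A}\right) = 6 + \left(W + \frac{5}{A}\right) = 6 + W + \frac{5}{A}$)
$\frac{H + p{\left(M{\left(-3,-4 \right)} \right)}}{-291 - 242} = \frac{-241 - 10}{-291 - 242} = - \frac{251}{-533} = \left(-251\right) \left(- \frac{1}{533}\right) = \frac{251}{533}$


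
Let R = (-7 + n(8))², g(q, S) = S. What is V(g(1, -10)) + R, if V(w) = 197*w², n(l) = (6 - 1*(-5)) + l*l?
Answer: 24324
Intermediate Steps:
n(l) = 11 + l² (n(l) = (6 + 5) + l² = 11 + l²)
R = 4624 (R = (-7 + (11 + 8²))² = (-7 + (11 + 64))² = (-7 + 75)² = 68² = 4624)
V(g(1, -10)) + R = 197*(-10)² + 4624 = 197*100 + 4624 = 19700 + 4624 = 24324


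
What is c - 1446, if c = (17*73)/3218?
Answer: -4651987/3218 ≈ -1445.6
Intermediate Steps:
c = 1241/3218 (c = 1241*(1/3218) = 1241/3218 ≈ 0.38564)
c - 1446 = 1241/3218 - 1446 = -4651987/3218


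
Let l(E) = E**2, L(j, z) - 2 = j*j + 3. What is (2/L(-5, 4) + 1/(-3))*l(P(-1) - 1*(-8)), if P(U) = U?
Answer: -196/15 ≈ -13.067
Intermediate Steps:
L(j, z) = 5 + j**2 (L(j, z) = 2 + (j*j + 3) = 2 + (j**2 + 3) = 2 + (3 + j**2) = 5 + j**2)
(2/L(-5, 4) + 1/(-3))*l(P(-1) - 1*(-8)) = (2/(5 + (-5)**2) + 1/(-3))*(-1 - 1*(-8))**2 = (2/(5 + 25) + 1*(-1/3))*(-1 + 8)**2 = (2/30 - 1/3)*7**2 = (2*(1/30) - 1/3)*49 = (1/15 - 1/3)*49 = -4/15*49 = -196/15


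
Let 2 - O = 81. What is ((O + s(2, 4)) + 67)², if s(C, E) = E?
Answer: 64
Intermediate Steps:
O = -79 (O = 2 - 1*81 = 2 - 81 = -79)
((O + s(2, 4)) + 67)² = ((-79 + 4) + 67)² = (-75 + 67)² = (-8)² = 64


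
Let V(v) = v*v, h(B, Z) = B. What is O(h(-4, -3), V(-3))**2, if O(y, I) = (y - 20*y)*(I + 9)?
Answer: 1871424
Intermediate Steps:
V(v) = v**2
O(y, I) = -19*y*(9 + I) (O(y, I) = (-19*y)*(9 + I) = -19*y*(9 + I))
O(h(-4, -3), V(-3))**2 = (-19*(-4)*(9 + (-3)**2))**2 = (-19*(-4)*(9 + 9))**2 = (-19*(-4)*18)**2 = 1368**2 = 1871424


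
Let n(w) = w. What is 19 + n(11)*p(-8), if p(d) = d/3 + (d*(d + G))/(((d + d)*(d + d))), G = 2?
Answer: -397/48 ≈ -8.2708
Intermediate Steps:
p(d) = d/3 + (2 + d)/(4*d) (p(d) = d/3 + (d*(d + 2))/(((d + d)*(d + d))) = d*(⅓) + (d*(2 + d))/(((2*d)*(2*d))) = d/3 + (d*(2 + d))/((4*d²)) = d/3 + (d*(2 + d))*(1/(4*d²)) = d/3 + (2 + d)/(4*d))
19 + n(11)*p(-8) = 19 + 11*((1/12)*(6 - 8*(3 + 4*(-8)))/(-8)) = 19 + 11*((1/12)*(-⅛)*(6 - 8*(3 - 32))) = 19 + 11*((1/12)*(-⅛)*(6 - 8*(-29))) = 19 + 11*((1/12)*(-⅛)*(6 + 232)) = 19 + 11*((1/12)*(-⅛)*238) = 19 + 11*(-119/48) = 19 - 1309/48 = -397/48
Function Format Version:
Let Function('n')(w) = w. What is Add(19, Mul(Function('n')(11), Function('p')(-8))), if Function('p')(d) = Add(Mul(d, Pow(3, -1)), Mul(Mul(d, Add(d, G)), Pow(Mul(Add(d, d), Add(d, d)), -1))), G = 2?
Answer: Rational(-397, 48) ≈ -8.2708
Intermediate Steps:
Function('p')(d) = Add(Mul(Rational(1, 3), d), Mul(Rational(1, 4), Pow(d, -1), Add(2, d))) (Function('p')(d) = Add(Mul(d, Pow(3, -1)), Mul(Mul(d, Add(d, 2)), Pow(Mul(Add(d, d), Add(d, d)), -1))) = Add(Mul(d, Rational(1, 3)), Mul(Mul(d, Add(2, d)), Pow(Mul(Mul(2, d), Mul(2, d)), -1))) = Add(Mul(Rational(1, 3), d), Mul(Mul(d, Add(2, d)), Pow(Mul(4, Pow(d, 2)), -1))) = Add(Mul(Rational(1, 3), d), Mul(Mul(d, Add(2, d)), Mul(Rational(1, 4), Pow(d, -2)))) = Add(Mul(Rational(1, 3), d), Mul(Rational(1, 4), Pow(d, -1), Add(2, d))))
Add(19, Mul(Function('n')(11), Function('p')(-8))) = Add(19, Mul(11, Mul(Rational(1, 12), Pow(-8, -1), Add(6, Mul(-8, Add(3, Mul(4, -8))))))) = Add(19, Mul(11, Mul(Rational(1, 12), Rational(-1, 8), Add(6, Mul(-8, Add(3, -32)))))) = Add(19, Mul(11, Mul(Rational(1, 12), Rational(-1, 8), Add(6, Mul(-8, -29))))) = Add(19, Mul(11, Mul(Rational(1, 12), Rational(-1, 8), Add(6, 232)))) = Add(19, Mul(11, Mul(Rational(1, 12), Rational(-1, 8), 238))) = Add(19, Mul(11, Rational(-119, 48))) = Add(19, Rational(-1309, 48)) = Rational(-397, 48)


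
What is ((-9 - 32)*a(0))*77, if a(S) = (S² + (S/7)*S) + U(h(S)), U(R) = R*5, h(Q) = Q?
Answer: 0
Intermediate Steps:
U(R) = 5*R
a(S) = 5*S + 8*S²/7 (a(S) = (S² + (S/7)*S) + 5*S = (S² + S²/7) + 5*S = 8*S²/7 + 5*S = 5*S + 8*S²/7)
((-9 - 32)*a(0))*77 = ((-9 - 32)*((⅐)*0*(35 + 8*0)))*77 = -41*0*(35 + 0)/7*77 = -41*0*35/7*77 = -41*0*77 = 0*77 = 0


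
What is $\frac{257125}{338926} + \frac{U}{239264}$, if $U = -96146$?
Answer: $\frac{7233594201}{20273197616} \approx 0.35681$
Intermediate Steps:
$\frac{257125}{338926} + \frac{U}{239264} = \frac{257125}{338926} - \frac{96146}{239264} = 257125 \cdot \frac{1}{338926} - \frac{48073}{119632} = \frac{257125}{338926} - \frac{48073}{119632} = \frac{7233594201}{20273197616}$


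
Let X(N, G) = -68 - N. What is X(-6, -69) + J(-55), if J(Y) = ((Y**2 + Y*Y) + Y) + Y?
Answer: 5878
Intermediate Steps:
J(Y) = 2*Y + 2*Y**2 (J(Y) = ((Y**2 + Y**2) + Y) + Y = (2*Y**2 + Y) + Y = (Y + 2*Y**2) + Y = 2*Y + 2*Y**2)
X(-6, -69) + J(-55) = (-68 - 1*(-6)) + 2*(-55)*(1 - 55) = (-68 + 6) + 2*(-55)*(-54) = -62 + 5940 = 5878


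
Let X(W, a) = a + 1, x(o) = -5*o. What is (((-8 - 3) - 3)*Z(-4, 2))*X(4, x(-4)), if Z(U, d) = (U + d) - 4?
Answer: 1764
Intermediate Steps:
X(W, a) = 1 + a
Z(U, d) = -4 + U + d
(((-8 - 3) - 3)*Z(-4, 2))*X(4, x(-4)) = (((-8 - 3) - 3)*(-4 - 4 + 2))*(1 - 5*(-4)) = ((-11 - 3)*(-6))*(1 + 20) = -14*(-6)*21 = 84*21 = 1764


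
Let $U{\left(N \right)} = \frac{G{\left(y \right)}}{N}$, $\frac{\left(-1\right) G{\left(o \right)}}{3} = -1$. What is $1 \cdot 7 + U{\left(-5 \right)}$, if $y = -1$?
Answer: $\frac{32}{5} \approx 6.4$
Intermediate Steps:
$G{\left(o \right)} = 3$ ($G{\left(o \right)} = \left(-3\right) \left(-1\right) = 3$)
$U{\left(N \right)} = \frac{3}{N}$
$1 \cdot 7 + U{\left(-5 \right)} = 1 \cdot 7 + \frac{3}{-5} = 7 + 3 \left(- \frac{1}{5}\right) = 7 - \frac{3}{5} = \frac{32}{5}$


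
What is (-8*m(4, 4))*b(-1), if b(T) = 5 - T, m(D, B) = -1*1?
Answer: 48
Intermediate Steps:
m(D, B) = -1
(-8*m(4, 4))*b(-1) = (-8*(-1))*(5 - 1*(-1)) = 8*(5 + 1) = 8*6 = 48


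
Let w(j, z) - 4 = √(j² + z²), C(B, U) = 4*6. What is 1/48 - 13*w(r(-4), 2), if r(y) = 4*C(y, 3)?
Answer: -2495/48 - 26*√2305 ≈ -1300.3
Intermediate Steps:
C(B, U) = 24
r(y) = 96 (r(y) = 4*24 = 96)
w(j, z) = 4 + √(j² + z²)
1/48 - 13*w(r(-4), 2) = 1/48 - 13*(4 + √(96² + 2²)) = 1/48 - 13*(4 + √(9216 + 4)) = 1/48 - 13*(4 + √9220) = 1/48 - 13*(4 + 2*√2305) = 1/48 + (-52 - 26*√2305) = -2495/48 - 26*√2305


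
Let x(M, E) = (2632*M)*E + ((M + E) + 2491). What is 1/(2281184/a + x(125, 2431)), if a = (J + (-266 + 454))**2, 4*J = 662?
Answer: 499849/399781262213639 ≈ 1.2503e-9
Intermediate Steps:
J = 331/2 (J = (1/4)*662 = 331/2 ≈ 165.50)
a = 499849/4 (a = (331/2 + (-266 + 454))**2 = (331/2 + 188)**2 = (707/2)**2 = 499849/4 ≈ 1.2496e+5)
x(M, E) = 2491 + E + M + 2632*E*M (x(M, E) = 2632*E*M + ((E + M) + 2491) = 2632*E*M + (2491 + E + M) = 2491 + E + M + 2632*E*M)
1/(2281184/a + x(125, 2431)) = 1/(2281184/(499849/4) + (2491 + 2431 + 125 + 2632*2431*125)) = 1/(2281184*(4/499849) + (2491 + 2431 + 125 + 799799000)) = 1/(9124736/499849 + 799804047) = 1/(399781262213639/499849) = 499849/399781262213639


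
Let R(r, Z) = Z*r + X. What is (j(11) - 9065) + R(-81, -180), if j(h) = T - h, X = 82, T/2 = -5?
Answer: 5576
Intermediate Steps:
T = -10 (T = 2*(-5) = -10)
R(r, Z) = 82 + Z*r (R(r, Z) = Z*r + 82 = 82 + Z*r)
j(h) = -10 - h
(j(11) - 9065) + R(-81, -180) = ((-10 - 1*11) - 9065) + (82 - 180*(-81)) = ((-10 - 11) - 9065) + (82 + 14580) = (-21 - 9065) + 14662 = -9086 + 14662 = 5576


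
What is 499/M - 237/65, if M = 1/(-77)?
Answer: -2497732/65 ≈ -38427.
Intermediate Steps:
M = -1/77 ≈ -0.012987
499/M - 237/65 = 499/(-1/77) - 237/65 = 499*(-77) - 237*1/65 = -38423 - 237/65 = -2497732/65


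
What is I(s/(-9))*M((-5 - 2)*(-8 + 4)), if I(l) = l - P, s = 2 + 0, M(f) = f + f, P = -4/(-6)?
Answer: -448/9 ≈ -49.778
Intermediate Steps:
P = ⅔ (P = -4*(-⅙) = ⅔ ≈ 0.66667)
M(f) = 2*f
s = 2
I(l) = -⅔ + l (I(l) = l - 1*⅔ = l - ⅔ = -⅔ + l)
I(s/(-9))*M((-5 - 2)*(-8 + 4)) = (-⅔ + 2/(-9))*(2*((-5 - 2)*(-8 + 4))) = (-⅔ + 2*(-⅑))*(2*(-7*(-4))) = (-⅔ - 2/9)*(2*28) = -8/9*56 = -448/9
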